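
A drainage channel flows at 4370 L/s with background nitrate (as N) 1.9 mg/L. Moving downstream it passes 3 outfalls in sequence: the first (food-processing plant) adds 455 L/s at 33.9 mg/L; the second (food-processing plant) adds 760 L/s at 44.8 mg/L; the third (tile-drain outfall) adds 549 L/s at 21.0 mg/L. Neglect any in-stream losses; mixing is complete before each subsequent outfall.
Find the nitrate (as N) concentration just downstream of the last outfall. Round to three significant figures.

Outfall 1: combined Q = 4825 L/s; C = (4370·1.900 + 455.0·33.90)/4825 = 4.918 mg/L.
Outfall 2: combined Q = 5585 L/s; C = (4825·4.918 + 760.0·44.80)/5585 = 10.34 mg/L.
Outfall 3: combined Q = 6134 L/s; C = (5585·10.34 + 549.0·21.00)/6134 = 11.30 mg/L.

11.3 mg/L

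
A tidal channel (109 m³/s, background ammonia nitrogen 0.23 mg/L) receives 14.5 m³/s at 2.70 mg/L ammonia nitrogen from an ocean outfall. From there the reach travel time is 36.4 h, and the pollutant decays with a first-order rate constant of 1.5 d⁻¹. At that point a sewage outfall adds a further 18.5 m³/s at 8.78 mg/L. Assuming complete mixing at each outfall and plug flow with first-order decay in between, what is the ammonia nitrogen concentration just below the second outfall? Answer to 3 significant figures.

1.19 mg/L

After mixing, C = (109.0·0.2300 + 14.50·2.700) / 123.5 = 64.22/123.5 = 0.5200 mg/L; combined flow 123.5 m³/s.
Applying C = C₀e^(−kt): 0.5200 × 0.1028 = 0.05345 mg/L.
Second outfall: C = (123.5·0.05345 + 18.50·8.780)/142.0 = 1.190 mg/L.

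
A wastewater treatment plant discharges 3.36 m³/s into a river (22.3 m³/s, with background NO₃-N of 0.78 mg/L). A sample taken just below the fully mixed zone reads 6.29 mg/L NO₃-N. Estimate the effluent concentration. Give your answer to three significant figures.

Mass balance: 22.30·0.7800 + 3.360·Cₑ = 25.66·6.290
→ Cₑ = (25.66·6.290 − 22.30·0.7800) / 3.360 = 42.86 mg/L.

42.9 mg/L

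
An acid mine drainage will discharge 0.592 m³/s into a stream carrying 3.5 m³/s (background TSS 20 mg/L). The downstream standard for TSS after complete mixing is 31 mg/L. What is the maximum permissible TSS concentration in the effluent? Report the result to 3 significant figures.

96.0 mg/L

At the limit, (Qr·Cr + Qe·Cₑ)/(Qr + Qe) = 31:
Cₑ = (4.092·31 − 3.500·20.00) / 0.5920 = 96.03 mg/L.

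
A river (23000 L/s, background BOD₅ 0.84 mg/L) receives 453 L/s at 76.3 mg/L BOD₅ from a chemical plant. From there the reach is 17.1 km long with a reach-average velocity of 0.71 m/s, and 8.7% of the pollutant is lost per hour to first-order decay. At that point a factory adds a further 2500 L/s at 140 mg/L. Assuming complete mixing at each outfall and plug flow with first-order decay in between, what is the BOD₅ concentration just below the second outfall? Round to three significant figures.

14.6 mg/L

After mixing, C = (23000·0.8400 + 453.0·76.30) / 23450 = 53880/23450 = 2.298 mg/L; combined flow 23450 L/s.
Travel time t = 17.1·1000 / 0.71 = 24080 s = 6.690 h.
8.7%/h lost → k = −ln(1 − 0.087) = 0.09102 h⁻¹.
First-order decay: C = 2.298·exp(−k·t) = 2.298·0.5439 = 1.250 mg/L.
Second outfall: C = (23450·1.250 + 2500·140.0)/25950 = 14.62 mg/L.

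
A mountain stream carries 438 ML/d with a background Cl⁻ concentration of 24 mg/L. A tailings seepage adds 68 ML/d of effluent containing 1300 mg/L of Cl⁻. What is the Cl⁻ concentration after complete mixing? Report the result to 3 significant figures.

195 mg/L

Conservation of mass: C = (438.0·24.00 + 68.00·1300) / 506.0 = 98910/506.0 = 195.5 mg/L.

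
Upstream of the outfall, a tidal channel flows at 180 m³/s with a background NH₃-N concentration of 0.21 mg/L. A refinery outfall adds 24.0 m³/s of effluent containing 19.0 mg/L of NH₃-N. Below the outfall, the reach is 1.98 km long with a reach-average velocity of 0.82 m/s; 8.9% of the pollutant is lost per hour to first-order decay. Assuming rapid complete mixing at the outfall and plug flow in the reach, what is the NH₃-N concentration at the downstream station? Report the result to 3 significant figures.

2.27 mg/L

Mixed concentration C = ΣQC/ΣQ = (180.0·0.2100 + 24.00·19.00) / 204.0 = 493.8/204.0 = 2.421 mg/L.
Travel time t = 1.98·1000 / 0.82 = 2415 s = 0.6707 h.
8.9%/h lost → k = −ln(1 − 0.089) = 0.09321 h⁻¹.
Decay over the reach: 2.421·exp(−kt) = 2.421·0.9394 = 2.274 mg/L.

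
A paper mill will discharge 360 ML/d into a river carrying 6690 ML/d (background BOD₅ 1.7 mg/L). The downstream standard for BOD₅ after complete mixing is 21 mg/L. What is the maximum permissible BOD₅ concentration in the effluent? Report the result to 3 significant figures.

At the limit, (Qr·Cr + Qe·Cₑ)/(Qr + Qe) = 21:
Cₑ = (7050·21 − 6690·1.700) / 360.0 = 379.7 mg/L.

380 mg/L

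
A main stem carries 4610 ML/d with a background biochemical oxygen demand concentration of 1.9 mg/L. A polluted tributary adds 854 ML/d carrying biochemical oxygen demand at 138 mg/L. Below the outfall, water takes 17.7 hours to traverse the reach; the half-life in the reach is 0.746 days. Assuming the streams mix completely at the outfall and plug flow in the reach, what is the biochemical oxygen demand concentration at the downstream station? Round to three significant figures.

11.7 mg/L

Mass balance: C = (4610·1.900 + 854.0·138.0) / 5464 = 126600/5464 = 23.17 mg/L.
Half-life 0.746 d → k = ln 2 / 0.746 = 0.9292 d⁻¹.
First-order decay: C = 23.17·exp(−k·t) = 23.17·0.5040 = 11.68 mg/L.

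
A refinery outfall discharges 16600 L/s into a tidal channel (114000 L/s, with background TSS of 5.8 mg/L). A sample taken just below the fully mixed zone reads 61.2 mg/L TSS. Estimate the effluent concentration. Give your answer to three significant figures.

Mass balance: 114000·5.800 + 16600·Cₑ = 130600·61.20
→ Cₑ = (130600·61.20 − 114000·5.800) / 16600 = 441.7 mg/L.

442 mg/L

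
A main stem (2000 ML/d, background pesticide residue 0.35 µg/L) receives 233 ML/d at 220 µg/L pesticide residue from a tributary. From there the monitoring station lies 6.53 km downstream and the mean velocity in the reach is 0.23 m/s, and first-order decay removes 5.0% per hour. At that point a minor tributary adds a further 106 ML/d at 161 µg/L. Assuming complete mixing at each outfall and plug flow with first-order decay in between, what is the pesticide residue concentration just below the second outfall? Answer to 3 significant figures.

22.1 µg/L

Mass balance: C = (2000·0.3500 + 233.0·220.0) / 2233 = 51960/2233 = 23.27 µg/L; combined flow 2233 ML/d.
Travel time t = 6.53·1000 / 0.23 = 28390 s = 7.886 h.
5.0%/h lost → k = −ln(1 − 0.05) = 0.05129 h⁻¹.
First-order decay: C = 23.27·exp(−k·t) = 23.27·0.6673 = 15.53 µg/L.
At the second outfall, C = (2233·15.53 + 106.0·161.0) / (2233 + 106.0) = 22.12 µg/L.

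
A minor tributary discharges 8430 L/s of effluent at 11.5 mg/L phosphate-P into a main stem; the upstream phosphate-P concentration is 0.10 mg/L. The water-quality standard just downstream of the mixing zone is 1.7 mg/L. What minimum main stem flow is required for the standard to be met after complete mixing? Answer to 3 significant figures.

51600 L/s

Set C_mix = 1.7: (Q·0.1000 + 8430·11.50) / (Q + 8430) = 1.7
→ Q = 8430·(11.50 − 1.7)/(1.7 − 0.1000) = 51630 L/s.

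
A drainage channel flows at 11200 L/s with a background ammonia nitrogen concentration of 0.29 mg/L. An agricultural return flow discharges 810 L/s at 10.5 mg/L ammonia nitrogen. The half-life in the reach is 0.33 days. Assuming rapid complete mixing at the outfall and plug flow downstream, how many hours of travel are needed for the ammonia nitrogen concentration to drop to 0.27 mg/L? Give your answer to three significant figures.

Mixed concentration C = ΣQC/ΣQ = (11200·0.2900 + 810.0·10.50) / 12010 = 11750/12010 = 0.9786 mg/L.
Half-life 0.33 d → k = ln 2 / 0.33 = 2.100 d⁻¹.
0.9786·exp(−k·t) = 0.27 → t = ln(0.9786/0.27)/k = 52970 s = 14.71 h.

14.7 h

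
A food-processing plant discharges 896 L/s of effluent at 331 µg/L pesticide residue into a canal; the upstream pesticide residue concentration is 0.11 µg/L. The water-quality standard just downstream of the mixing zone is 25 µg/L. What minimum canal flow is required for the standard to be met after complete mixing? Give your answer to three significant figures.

11000 L/s

Set C_mix = 25: (Q·0.1100 + 896.0·331.0) / (Q + 896.0) = 25
→ Q = 896.0·(331.0 − 25)/(25 − 0.1100) = 11020 L/s.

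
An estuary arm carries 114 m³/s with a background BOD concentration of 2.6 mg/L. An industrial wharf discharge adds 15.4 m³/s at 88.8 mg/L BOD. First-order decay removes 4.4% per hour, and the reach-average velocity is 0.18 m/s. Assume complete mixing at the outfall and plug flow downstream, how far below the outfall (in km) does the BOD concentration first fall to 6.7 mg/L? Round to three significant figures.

9.39 km

Conservation of mass: C = (114.0·2.600 + 15.40·88.80) / 129.4 = 1664/129.4 = 12.86 mg/L.
4.4%/h lost → k = −ln(1 − 0.044) = 0.04500 h⁻¹.
Set 12.86·exp(−k·t) = 6.7 → t = ln(12.86/6.7)/k = 52160 s = 14.49 h.
Distance = v·t = 0.18·52160 = 9388 m = 9.388 km.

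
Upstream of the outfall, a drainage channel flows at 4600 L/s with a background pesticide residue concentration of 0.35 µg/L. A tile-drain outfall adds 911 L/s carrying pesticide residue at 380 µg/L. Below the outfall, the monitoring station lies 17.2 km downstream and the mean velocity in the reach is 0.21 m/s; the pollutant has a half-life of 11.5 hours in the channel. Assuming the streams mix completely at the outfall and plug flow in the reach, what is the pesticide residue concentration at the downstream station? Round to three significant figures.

Conservation of mass: C = (4600·0.3500 + 911.0·380.0) / 5511 = 347800/5511 = 63.11 µg/L.
Travel time t = 17.2·1000 / 0.21 = 81900 s = 22.75 h.
Half-life 11.5 h → k = ln 2 / 11.5 = 0.06027 h⁻¹ = 1.447 d⁻¹.
Decay over the reach: 63.11·exp(−kt) = 63.11·0.2538 = 16.02 µg/L.

16.0 µg/L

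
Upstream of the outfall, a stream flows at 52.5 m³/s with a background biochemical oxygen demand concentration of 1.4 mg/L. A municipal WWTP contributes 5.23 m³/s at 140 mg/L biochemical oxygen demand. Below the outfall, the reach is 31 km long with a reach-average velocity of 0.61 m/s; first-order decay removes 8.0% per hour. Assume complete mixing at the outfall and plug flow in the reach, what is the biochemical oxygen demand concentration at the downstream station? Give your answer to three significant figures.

Conservation of mass: C = (52.50·1.400 + 5.230·140.0) / 57.73 = 805.7/57.73 = 13.96 mg/L.
Travel time t = 31·1000 / 0.61 = 50820 s = 14.12 h.
8.0%/h lost → k = −ln(1 − 0.08) = 0.08338 h⁻¹.
Applying C = C₀e^(−kt): 13.96 × 0.3082 = 4.301 mg/L.

4.30 mg/L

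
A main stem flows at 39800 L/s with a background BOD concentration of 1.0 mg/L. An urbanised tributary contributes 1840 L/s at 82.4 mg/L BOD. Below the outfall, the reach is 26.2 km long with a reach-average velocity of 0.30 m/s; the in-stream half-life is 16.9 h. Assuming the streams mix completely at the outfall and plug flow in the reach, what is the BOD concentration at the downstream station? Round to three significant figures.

1.70 mg/L

Mass balance: C = (39800·1.000 + 1840·82.40) / 41640 = 191400/41640 = 4.597 mg/L.
Travel time t = 26.2·1000 / 0.30 = 87330 s = 24.26 h.
Half-life 16.9 h → k = ln 2 / 16.9 = 0.04101 h⁻¹ = 0.9844 d⁻¹.
After decay, C = 4.597 × e^(−kt) = 4.597 × 0.3697 = 1.700 mg/L.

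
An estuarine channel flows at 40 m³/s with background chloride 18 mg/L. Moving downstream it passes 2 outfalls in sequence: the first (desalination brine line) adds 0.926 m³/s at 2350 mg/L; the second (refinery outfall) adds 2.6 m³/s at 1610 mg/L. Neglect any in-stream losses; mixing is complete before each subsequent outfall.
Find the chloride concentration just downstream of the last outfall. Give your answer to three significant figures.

163 mg/L

After outfall 1: Q = 40.00 + 0.9260 = 40.93 m³/s; C = (40.00·18.00 + 0.9260·2350)/40.93 = 70.76 mg/L.
After outfall 2: Q = 40.93 + 2.600 = 43.53 m³/s; C = (40.93·70.76 + 2.600·1610)/43.53 = 162.7 mg/L.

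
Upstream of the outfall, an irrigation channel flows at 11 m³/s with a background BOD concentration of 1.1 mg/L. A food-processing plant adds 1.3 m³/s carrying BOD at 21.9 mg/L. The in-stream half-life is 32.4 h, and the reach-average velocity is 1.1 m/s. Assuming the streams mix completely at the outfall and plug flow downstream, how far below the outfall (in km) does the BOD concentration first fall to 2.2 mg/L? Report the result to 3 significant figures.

75.0 km

Conservation of mass: C = (11.00·1.100 + 1.300·21.90) / 12.30 = 40.57/12.30 = 3.298 mg/L.
Half-life 32.4 h → k = ln 2 / 32.4 = 0.02139 h⁻¹ = 0.5134 d⁻¹.
Set 3.298·exp(−k·t) = 2.2 → t = ln(3.298/2.2)/k = 68150 s = 18.93 h.
Distance = v·t = 1.1·68150 = 74960 m = 74.96 km.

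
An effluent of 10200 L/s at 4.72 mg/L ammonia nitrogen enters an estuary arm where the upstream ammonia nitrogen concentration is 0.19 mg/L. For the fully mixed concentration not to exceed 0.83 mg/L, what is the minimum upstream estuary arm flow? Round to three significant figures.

Set C_mix = 0.83: (Q·0.1900 + 10200·4.720) / (Q + 10200) = 0.83
→ Q = 10200·(4.720 − 0.83)/(0.83 − 0.1900) = 62000 L/s.

62000 L/s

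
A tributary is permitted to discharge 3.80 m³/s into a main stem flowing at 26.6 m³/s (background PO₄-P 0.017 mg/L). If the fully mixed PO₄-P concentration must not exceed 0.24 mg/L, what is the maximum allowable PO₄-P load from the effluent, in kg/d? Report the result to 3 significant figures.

Mass balance at the limit: 26.60·0.01700 + 3.800·Cₑ = 30.40·0.24 → Cₑ = 1.801 mg/L.
Load = 3.800 m³/s × 1.801 g/m³ × 86 400 s/d = 591.3 kg/d.

591 kg/d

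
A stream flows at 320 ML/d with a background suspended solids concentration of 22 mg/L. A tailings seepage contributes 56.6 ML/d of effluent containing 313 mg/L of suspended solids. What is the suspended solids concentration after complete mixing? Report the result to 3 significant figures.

65.7 mg/L

Flow-weighted average: C = (320.0·22.00 + 56.60·313.0) / 376.6 = 24760/376.6 = 65.73 mg/L.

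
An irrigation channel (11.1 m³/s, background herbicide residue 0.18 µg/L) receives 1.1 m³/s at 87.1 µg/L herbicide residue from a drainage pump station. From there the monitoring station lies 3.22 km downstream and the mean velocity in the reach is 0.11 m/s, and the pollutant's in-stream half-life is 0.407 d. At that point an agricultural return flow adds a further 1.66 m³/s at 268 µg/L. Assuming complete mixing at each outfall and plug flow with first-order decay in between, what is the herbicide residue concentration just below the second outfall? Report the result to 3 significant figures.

Mass balance: C = (11.10·0.1800 + 1.100·87.10) / 12.20 = 97.81/12.20 = 8.017 µg/L; combined flow 12.20 m³/s.
Travel time t = 3.22·1000 / 0.11 = 29270 s = 8.131 h.
Half-life 0.407 d → k = ln 2 / 0.407 = 1.703 d⁻¹.
First-order decay: C = 8.017·exp(−k·t) = 8.017·0.5616 = 4.502 µg/L.
Second outfall: C = (12.20·4.502 + 1.660·268.0)/13.86 = 36.06 µg/L.

36.1 µg/L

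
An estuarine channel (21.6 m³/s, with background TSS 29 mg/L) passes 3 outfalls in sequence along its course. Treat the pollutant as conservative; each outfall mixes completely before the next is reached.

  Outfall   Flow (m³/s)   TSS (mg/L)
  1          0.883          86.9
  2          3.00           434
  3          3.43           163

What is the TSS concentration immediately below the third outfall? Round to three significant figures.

88.7 mg/L

Outfall 1: combined Q = 22.48 m³/s; C = (21.60·29.00 + 0.8830·86.90)/22.48 = 31.27 mg/L.
Outfall 2: combined Q = 25.48 m³/s; C = (22.48·31.27 + 3.000·434.0)/25.48 = 78.69 mg/L.
Outfall 3: combined Q = 28.91 m³/s; C = (25.48·78.69 + 3.430·163.0)/28.91 = 88.69 mg/L.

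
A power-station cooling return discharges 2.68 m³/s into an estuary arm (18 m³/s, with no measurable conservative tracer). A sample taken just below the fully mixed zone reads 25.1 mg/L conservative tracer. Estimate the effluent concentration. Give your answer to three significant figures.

194 mg/L

Mass balance: 18.00·0 + 2.680·Cₑ = 20.68·25.10
→ Cₑ = (20.68·25.10 − 18.00·0) / 2.680 = 193.7 mg/L.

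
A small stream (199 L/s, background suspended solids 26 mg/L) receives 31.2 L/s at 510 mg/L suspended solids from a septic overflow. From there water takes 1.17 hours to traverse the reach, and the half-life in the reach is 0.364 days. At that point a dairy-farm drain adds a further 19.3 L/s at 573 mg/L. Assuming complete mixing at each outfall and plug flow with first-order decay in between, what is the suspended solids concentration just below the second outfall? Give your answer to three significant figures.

Mixed concentration C = ΣQC/ΣQ = (199.0·26.00 + 31.20·510.0) / 230.2 = 21090/230.2 = 91.60 mg/L; combined flow 230.2 L/s.
Half-life 0.364 d → k = ln 2 / 0.364 = 1.904 d⁻¹.
Applying C = C₀e^(−kt): 91.60 × 0.9113 = 83.48 mg/L.
At the second outfall, C = (230.2·83.48 + 19.30·573.0) / (230.2 + 19.30) = 121.3 mg/L.

121 mg/L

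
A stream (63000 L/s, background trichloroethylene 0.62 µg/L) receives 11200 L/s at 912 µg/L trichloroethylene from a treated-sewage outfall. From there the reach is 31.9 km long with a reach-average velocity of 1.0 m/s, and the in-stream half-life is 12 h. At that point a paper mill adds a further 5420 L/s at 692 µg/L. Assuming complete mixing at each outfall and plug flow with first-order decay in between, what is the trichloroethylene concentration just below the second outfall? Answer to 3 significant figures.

Mass balance: C = (63000·0.6200 + 11200·912.0) / 74200 = 10250000/74200 = 138.2 µg/L; combined flow 74200 L/s.
Travel time t = 31.9·1000 / 1.0 = 31900 s = 8.861 h.
Half-life 12 h → k = ln 2 / 12 = 0.05776 h⁻¹ = 1.386 d⁻¹.
Applying C = C₀e^(−kt): 138.2 × 0.5994 = 82.83 µg/L.
At the second outfall, C = (74200·82.83 + 5420·692.0) / (74200 + 5420) = 124.3 µg/L.

124 µg/L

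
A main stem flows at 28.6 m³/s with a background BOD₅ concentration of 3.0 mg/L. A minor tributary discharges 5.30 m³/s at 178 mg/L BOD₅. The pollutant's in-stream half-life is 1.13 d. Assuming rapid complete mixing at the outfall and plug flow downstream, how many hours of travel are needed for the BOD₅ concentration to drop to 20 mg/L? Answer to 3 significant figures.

Flow-weighted average: C = (28.60·3.000 + 5.300·178.0) / 33.90 = 1029/33.90 = 30.36 mg/L.
Half-life 1.13 d → k = ln 2 / 1.13 = 0.6134 d⁻¹.
30.36·exp(−k·t) = 20 → t = ln(30.36/20)/k = 58790 s = 16.33 h.

16.3 h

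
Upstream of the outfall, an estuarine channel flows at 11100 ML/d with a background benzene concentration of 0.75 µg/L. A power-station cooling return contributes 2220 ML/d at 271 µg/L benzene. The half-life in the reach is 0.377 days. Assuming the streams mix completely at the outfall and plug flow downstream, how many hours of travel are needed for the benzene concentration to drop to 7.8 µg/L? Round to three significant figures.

23.1 h

Mass balance: C = (11100·0.7500 + 2220·271.0) / 13320 = 609900/13320 = 45.79 µg/L.
Half-life 0.377 d → k = ln 2 / 0.377 = 1.839 d⁻¹.
45.79·exp(−k·t) = 7.8 → t = ln(45.79/7.8)/k = 83180 s = 23.10 h.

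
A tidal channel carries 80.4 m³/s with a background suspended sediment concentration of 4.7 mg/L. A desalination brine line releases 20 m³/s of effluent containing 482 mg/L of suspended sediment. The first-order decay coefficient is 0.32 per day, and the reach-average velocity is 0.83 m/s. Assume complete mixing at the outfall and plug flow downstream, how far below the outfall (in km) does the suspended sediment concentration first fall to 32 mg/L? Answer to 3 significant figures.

Mixed concentration C = ΣQC/ΣQ = (80.40·4.700 + 20.00·482.0) / 100.4 = 10020/100.4 = 99.78 mg/L.
Set 99.78·exp(−k·t) = 32 → t = ln(99.78/32)/k = 307100 s = 85.29 h.
Distance = v·t = 0.83·307100 = 254900 m = 254.9 km.

255 km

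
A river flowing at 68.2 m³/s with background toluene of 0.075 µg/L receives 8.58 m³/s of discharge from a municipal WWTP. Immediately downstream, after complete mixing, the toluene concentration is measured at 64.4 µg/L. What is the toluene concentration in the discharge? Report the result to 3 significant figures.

Mass balance: 68.20·0.07500 + 8.580·Cₑ = 76.78·64.40
→ Cₑ = (76.78·64.40 − 68.20·0.07500) / 8.580 = 575.7 µg/L.

576 µg/L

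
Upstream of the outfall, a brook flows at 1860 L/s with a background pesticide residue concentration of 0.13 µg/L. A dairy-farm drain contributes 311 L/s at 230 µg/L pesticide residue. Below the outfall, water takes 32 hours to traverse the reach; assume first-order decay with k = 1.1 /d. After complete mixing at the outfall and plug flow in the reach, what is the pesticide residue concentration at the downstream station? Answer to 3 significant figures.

Mixed concentration C = ΣQC/ΣQ = (1860·0.1300 + 311.0·230.0) / 2171 = 71770/2171 = 33.06 µg/L.
First-order decay: C = 33.06·exp(−k·t) = 33.06·0.2307 = 7.627 µg/L.

7.63 µg/L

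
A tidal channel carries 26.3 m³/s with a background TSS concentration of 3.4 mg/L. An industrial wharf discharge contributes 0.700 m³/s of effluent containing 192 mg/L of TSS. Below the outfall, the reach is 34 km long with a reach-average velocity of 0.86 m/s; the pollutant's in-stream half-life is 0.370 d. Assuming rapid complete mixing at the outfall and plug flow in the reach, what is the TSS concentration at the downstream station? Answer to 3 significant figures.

After mixing, C = (26.30·3.400 + 0.7000·192.0) / 27.00 = 223.8/27.00 = 8.290 mg/L.
Travel time t = 34·1000 / 0.86 = 39530 s = 10.98 h.
Half-life 0.370 d → k = ln 2 / 0.370 = 1.873 d⁻¹.
First-order decay: C = 8.290·exp(−k·t) = 8.290·0.4243 = 3.518 mg/L.

3.52 mg/L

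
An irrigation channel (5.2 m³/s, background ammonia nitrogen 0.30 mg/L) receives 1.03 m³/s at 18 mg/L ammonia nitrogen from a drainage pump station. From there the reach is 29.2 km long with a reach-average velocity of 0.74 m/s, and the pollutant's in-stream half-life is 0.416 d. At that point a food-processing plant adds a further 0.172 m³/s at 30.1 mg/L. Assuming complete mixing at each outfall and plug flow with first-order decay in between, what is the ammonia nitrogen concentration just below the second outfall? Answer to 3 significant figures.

After mixing, C = (5.200·0.3000 + 1.030·18.00) / 6.230 = 20.10/6.230 = 3.226 mg/L; combined flow 6.230 m³/s.
Travel time t = 29.2·1000 / 0.74 = 39460 s = 10.96 h.
Half-life 0.416 d → k = ln 2 / 0.416 = 1.666 d⁻¹.
First-order decay: C = 3.226·exp(−k·t) = 3.226·0.4672 = 1.507 mg/L.
Second outfall: C = (6.230·1.507 + 0.1720·30.10)/6.402 = 2.276 mg/L.

2.28 mg/L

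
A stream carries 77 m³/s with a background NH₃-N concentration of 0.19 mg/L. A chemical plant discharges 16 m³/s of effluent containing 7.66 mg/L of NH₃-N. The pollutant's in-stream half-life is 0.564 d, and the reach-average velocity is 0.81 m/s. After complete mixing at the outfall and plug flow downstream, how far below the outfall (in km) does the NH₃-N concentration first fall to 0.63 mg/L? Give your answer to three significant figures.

Mass balance: C = (77.00·0.1900 + 16.00·7.660) / 93.00 = 137.2/93.00 = 1.475 mg/L.
Half-life 0.564 d → k = ln 2 / 0.564 = 1.229 d⁻¹.
Set 1.475·exp(−k·t) = 0.63 → t = ln(1.475/0.63)/k = 59810 s = 16.61 h.
Distance = v·t = 0.81·59810 = 48450 m = 48.45 km.

48.4 km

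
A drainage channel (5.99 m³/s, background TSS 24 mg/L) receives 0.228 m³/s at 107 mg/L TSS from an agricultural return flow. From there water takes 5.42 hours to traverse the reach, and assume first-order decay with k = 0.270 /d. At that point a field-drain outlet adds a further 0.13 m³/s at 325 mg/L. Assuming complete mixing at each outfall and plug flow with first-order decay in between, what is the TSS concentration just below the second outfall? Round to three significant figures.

Flow-weighted average: C = (5.990·24.00 + 0.2280·107.0) / 6.218 = 168.2/6.218 = 27.04 mg/L; combined flow 6.218 m³/s.
First-order decay: C = 27.04·exp(−k·t) = 27.04·0.9408 = 25.44 mg/L.
Second outfall: C = (6.218·25.44 + 0.1300·325.0)/6.348 = 31.58 mg/L.

31.6 mg/L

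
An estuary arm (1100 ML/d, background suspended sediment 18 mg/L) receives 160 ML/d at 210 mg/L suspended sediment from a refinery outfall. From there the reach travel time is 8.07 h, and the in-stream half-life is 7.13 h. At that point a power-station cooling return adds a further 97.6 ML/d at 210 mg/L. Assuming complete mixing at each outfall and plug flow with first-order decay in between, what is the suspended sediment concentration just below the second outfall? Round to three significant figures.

Mass balance: C = (1100·18.00 + 160.0·210.0) / 1260 = 53400/1260 = 42.38 mg/L; combined flow 1260 ML/d.
Half-life 7.13 h → k = ln 2 / 7.13 = 0.09722 h⁻¹ = 2.333 d⁻¹.
After decay, C = 42.38 × e^(−kt) = 42.38 × 0.4563 = 19.34 mg/L.
Second outfall: C = (1260·19.34 + 97.60·210.0)/1358 = 33.05 mg/L.

33.0 mg/L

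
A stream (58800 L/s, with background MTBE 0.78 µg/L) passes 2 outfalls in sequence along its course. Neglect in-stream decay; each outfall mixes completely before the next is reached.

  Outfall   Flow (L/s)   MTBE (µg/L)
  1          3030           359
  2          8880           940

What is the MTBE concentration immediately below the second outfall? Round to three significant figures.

134 µg/L

Below outfall 1: Q → 61830 L/s, C = (58800·0.7800 + 3030·359.0)/61830 = 18.33 µg/L.
Below outfall 2: Q → 70710 L/s, C = (61830·18.33 + 8880·940.0)/70710 = 134.1 µg/L.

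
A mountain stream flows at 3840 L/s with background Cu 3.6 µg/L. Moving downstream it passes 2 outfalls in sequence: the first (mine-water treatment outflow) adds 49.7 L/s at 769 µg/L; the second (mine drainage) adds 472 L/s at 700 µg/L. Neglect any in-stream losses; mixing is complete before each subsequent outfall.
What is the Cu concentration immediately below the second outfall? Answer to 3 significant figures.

After outfall 1: Q = 3840 + 49.70 = 3890 L/s; C = (3840·3.600 + 49.70·769.0)/3890 = 13.38 µg/L.
After outfall 2: Q = 3890 + 472.0 = 4362 L/s; C = (3890·13.38 + 472.0·700.0)/4362 = 87.68 µg/L.

87.7 µg/L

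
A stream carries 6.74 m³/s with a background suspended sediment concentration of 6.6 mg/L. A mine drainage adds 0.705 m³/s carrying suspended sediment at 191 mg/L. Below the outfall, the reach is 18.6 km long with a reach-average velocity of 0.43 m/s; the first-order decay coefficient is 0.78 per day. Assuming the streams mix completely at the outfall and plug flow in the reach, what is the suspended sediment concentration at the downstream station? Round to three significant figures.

16.3 mg/L

Mixed concentration C = ΣQC/ΣQ = (6.740·6.600 + 0.7050·191.0) / 7.445 = 179.1/7.445 = 24.06 mg/L.
Travel time t = 18.6·1000 / 0.43 = 43260 s = 12.02 h.
First-order decay: C = 24.06·exp(−k·t) = 24.06·0.6767 = 16.28 mg/L.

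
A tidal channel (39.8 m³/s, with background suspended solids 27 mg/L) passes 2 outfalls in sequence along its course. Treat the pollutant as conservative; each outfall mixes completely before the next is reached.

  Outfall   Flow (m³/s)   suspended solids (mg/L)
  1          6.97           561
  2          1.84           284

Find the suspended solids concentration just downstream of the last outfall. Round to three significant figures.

Outfall 1: combined Q = 46.77 m³/s; C = (39.80·27.00 + 6.970·561.0)/46.77 = 106.6 mg/L.
Outfall 2: combined Q = 48.61 m³/s; C = (46.77·106.6 + 1.840·284.0)/48.61 = 113.3 mg/L.

113 mg/L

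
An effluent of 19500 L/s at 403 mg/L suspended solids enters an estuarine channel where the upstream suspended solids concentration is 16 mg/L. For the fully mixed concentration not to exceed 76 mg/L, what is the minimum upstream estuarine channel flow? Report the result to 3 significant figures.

106000 L/s

Set C_mix = 76: (Q·16.00 + 19500·403.0) / (Q + 19500) = 76
→ Q = 19500·(403.0 − 76)/(76 − 16.00) = 106300 L/s.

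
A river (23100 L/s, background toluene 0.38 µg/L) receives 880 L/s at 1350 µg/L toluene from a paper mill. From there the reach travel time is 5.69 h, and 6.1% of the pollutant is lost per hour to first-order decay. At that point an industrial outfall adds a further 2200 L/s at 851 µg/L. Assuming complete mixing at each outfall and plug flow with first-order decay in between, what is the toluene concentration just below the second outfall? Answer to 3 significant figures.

After mixing, C = (23100·0.3800 + 880.0·1350) / 23980 = 1197000/23980 = 49.91 µg/L; combined flow 23980 L/s.
6.1%/h lost → k = −ln(1 − 0.061) = 0.06294 h⁻¹.
First-order decay: C = 49.91·exp(−k·t) = 49.91·0.6990 = 34.88 µg/L.
Second outfall: C = (23980·34.88 + 2200·851.0)/26180 = 103.5 µg/L.

103 µg/L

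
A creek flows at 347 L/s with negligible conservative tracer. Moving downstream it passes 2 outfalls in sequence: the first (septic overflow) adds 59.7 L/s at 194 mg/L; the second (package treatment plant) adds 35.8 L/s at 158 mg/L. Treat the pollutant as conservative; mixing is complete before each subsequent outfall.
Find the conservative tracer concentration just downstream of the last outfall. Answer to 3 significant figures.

After outfall 1: Q = 347.0 + 59.70 = 406.7 L/s; C = (347.0·0 + 59.70·194.0)/406.7 = 28.48 mg/L.
After outfall 2: Q = 406.7 + 35.80 = 442.5 L/s; C = (406.7·28.48 + 35.80·158.0)/442.5 = 38.96 mg/L.

39.0 mg/L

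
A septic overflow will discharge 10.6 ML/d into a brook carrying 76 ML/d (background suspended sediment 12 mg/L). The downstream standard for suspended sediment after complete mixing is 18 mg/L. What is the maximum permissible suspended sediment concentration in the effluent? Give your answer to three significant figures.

61.0 mg/L

At the limit, (Qr·Cr + Qe·Cₑ)/(Qr + Qe) = 18:
Cₑ = (86.60·18 − 76.00·12.00) / 10.60 = 61.02 mg/L.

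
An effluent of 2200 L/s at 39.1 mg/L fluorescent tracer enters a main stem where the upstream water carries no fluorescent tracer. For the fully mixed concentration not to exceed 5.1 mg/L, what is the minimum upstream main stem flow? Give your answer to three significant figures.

14700 L/s

Set C_mix = 5.1: (Q·0 + 2200·39.10) / (Q + 2200) = 5.1
→ Q = 2200·(39.10 − 5.1)/(5.1 − 0) = 14670 L/s.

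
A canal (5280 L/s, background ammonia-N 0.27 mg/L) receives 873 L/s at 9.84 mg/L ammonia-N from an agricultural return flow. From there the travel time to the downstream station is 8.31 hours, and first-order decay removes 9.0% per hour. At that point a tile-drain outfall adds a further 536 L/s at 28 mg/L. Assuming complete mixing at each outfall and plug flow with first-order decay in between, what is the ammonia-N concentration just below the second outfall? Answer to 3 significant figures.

After mixing, C = (5280·0.2700 + 873.0·9.840) / 6153 = 10020/6153 = 1.628 mg/L; combined flow 6153 L/s.
9.0%/h lost → k = −ln(1 − 0.09) = 0.09431 h⁻¹.
Applying C = C₀e^(−kt): 1.628 × 0.4567 = 0.7434 mg/L.
Second outfall: C = (6153·0.7434 + 536.0·28.00)/6689 = 2.928 mg/L.

2.93 mg/L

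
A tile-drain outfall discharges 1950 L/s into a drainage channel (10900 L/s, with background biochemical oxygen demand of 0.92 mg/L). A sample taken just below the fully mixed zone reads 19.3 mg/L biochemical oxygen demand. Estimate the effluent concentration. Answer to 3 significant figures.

122 mg/L

Mass balance: 10900·0.9200 + 1950·Cₑ = 12850·19.30
→ Cₑ = (12850·19.30 − 10900·0.9200) / 1950 = 122.0 mg/L.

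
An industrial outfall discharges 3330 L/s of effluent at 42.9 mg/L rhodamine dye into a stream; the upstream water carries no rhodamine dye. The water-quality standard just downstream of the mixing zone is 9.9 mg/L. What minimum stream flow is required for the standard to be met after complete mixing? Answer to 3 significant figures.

Set C_mix = 9.9: (Q·0 + 3330·42.90) / (Q + 3330) = 9.9
→ Q = 3330·(42.90 − 9.9)/(9.9 − 0) = 11100 L/s.

11100 L/s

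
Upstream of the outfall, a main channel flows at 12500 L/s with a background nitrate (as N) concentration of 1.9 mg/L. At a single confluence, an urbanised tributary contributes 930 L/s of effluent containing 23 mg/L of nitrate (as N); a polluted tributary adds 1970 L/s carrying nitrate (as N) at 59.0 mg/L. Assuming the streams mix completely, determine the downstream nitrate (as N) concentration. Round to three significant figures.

10.5 mg/L

Mass balance: C = (12500·1.900 + 930.0·23.00 + 1970·59.00) / 15400 = 161400/15400 = 10.48 mg/L.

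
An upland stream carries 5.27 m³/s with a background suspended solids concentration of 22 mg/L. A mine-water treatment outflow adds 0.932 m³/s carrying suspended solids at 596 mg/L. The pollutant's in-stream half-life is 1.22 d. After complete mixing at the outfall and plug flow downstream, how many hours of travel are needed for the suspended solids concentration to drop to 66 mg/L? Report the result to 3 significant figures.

Flow-weighted average: C = (5.270·22.00 + 0.9320·596.0) / 6.202 = 671.4/6.202 = 108.3 mg/L.
Half-life 1.22 d → k = ln 2 / 1.22 = 0.5682 d⁻¹.
108.3·exp(−k·t) = 66 → t = ln(108.3/66)/k = 75250 s = 20.90 h.

20.9 h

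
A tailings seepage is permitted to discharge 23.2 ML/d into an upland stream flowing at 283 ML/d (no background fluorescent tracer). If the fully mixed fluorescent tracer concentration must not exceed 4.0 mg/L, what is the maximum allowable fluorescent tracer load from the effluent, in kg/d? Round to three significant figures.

1220 kg/d

Mass balance at the limit: 283.0·0 + 23.20·Cₑ = 306.2·4.0 → Cₑ = 52.79 mg/L.
23.20 ML/d = 0.2685 m³/s. Load = 0.2685 m³/s × 52.79 g/m³ × 86 400 s/d = 1225 kg/d.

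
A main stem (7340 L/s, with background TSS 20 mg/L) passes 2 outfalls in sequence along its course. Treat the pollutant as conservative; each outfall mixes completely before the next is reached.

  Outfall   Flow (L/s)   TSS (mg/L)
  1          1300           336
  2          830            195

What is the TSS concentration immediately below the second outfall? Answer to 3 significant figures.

78.7 mg/L

Below outfall 1: Q → 8640 L/s, C = (7340·20.00 + 1300·336.0)/8640 = 67.55 mg/L.
Below outfall 2: Q → 9470 L/s, C = (8640·67.55 + 830.0·195.0)/9470 = 78.72 mg/L.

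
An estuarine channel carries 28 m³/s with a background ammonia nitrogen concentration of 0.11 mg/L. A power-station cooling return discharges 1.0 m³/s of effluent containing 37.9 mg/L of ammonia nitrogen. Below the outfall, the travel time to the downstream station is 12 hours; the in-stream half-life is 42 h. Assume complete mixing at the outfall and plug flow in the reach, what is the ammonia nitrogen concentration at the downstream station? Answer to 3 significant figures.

Mixed concentration C = ΣQC/ΣQ = (28.00·0.1100 + 1.000·37.90) / 29.00 = 40.98/29.00 = 1.413 mg/L.
Half-life 42 h → k = ln 2 / 42 = 0.01650 h⁻¹ = 0.3961 d⁻¹.
After decay, C = 1.413 × e^(−kt) = 1.413 × 0.8203 = 1.159 mg/L.

1.16 mg/L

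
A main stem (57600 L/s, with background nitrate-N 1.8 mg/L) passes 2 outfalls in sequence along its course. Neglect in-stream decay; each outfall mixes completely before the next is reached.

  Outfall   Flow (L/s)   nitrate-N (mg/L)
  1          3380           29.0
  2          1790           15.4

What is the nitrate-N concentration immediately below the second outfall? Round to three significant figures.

Below outfall 1: Q → 60980 L/s, C = (57600·1.800 + 3380·29.00)/60980 = 3.308 mg/L.
Below outfall 2: Q → 62770 L/s, C = (60980·3.308 + 1790·15.40)/62770 = 3.652 mg/L.

3.65 mg/L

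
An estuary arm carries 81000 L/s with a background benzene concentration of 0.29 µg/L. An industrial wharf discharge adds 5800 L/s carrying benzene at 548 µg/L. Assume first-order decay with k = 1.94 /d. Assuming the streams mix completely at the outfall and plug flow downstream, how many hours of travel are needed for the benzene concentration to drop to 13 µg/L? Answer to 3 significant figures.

12.9 h

Mass balance: C = (81000·0.2900 + 5800·548.0) / 86800 = 3202000/86800 = 36.89 µg/L.
36.89·exp(−k·t) = 13 → t = ln(36.89/13)/k = 46450 s = 12.90 h.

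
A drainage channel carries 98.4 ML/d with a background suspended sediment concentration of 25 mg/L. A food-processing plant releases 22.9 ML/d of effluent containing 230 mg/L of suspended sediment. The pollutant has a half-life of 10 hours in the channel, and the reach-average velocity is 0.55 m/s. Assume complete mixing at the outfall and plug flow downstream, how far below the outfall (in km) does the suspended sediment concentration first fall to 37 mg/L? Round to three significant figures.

15.5 km

Mass balance: C = (98.40·25.00 + 22.90·230.0) / 121.3 = 7727/121.3 = 63.70 mg/L.
Half-life 10 h → k = ln 2 / 10 = 0.06931 h⁻¹ = 1.664 d⁻¹.
Set 63.70·exp(−k·t) = 37 → t = ln(63.70/37)/k = 28220 s = 7.838 h.
Distance = v·t = 0.55·28220 = 15520 m = 15.52 km.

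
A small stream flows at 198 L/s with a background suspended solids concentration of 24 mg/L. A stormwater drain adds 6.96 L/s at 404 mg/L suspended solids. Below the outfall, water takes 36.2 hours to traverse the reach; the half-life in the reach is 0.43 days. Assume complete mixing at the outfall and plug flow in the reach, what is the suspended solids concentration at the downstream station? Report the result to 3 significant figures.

Mixed concentration C = ΣQC/ΣQ = (198.0·24.00 + 6.960·404.0) / 205.0 = 7564/205.0 = 36.90 mg/L.
Half-life 0.43 d → k = ln 2 / 0.43 = 1.612 d⁻¹.
Decay over the reach: 36.90·exp(−kt) = 36.90·0.08791 = 3.244 mg/L.

3.24 mg/L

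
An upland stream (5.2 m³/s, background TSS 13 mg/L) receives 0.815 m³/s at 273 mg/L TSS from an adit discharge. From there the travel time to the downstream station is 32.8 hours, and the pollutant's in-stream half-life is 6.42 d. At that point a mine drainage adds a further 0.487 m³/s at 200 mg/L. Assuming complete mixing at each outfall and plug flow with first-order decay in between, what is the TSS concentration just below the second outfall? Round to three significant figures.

53.5 mg/L

Flow-weighted average: C = (5.200·13.00 + 0.8150·273.0) / 6.015 = 290.1/6.015 = 48.23 mg/L; combined flow 6.015 m³/s.
Half-life 6.42 d → k = ln 2 / 6.42 = 0.1080 d⁻¹.
First-order decay: C = 48.23·exp(−k·t) = 48.23·0.8628 = 41.61 mg/L.
Second outfall: C = (6.015·41.61 + 0.4870·200.0)/6.502 = 53.48 mg/L.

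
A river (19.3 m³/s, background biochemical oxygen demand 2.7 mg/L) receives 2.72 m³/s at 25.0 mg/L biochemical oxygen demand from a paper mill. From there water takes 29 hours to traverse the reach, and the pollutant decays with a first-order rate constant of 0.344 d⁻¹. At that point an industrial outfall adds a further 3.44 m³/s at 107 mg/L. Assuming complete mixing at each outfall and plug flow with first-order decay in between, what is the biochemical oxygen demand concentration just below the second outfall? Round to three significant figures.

Mass balance: C = (19.30·2.700 + 2.720·25.00) / 22.02 = 120.1/22.02 = 5.455 mg/L; combined flow 22.02 m³/s.
Applying C = C₀e^(−kt): 5.455 × 0.6599 = 3.599 mg/L.
Second outfall: C = (22.02·3.599 + 3.440·107.0)/25.46 = 17.57 mg/L.

17.6 mg/L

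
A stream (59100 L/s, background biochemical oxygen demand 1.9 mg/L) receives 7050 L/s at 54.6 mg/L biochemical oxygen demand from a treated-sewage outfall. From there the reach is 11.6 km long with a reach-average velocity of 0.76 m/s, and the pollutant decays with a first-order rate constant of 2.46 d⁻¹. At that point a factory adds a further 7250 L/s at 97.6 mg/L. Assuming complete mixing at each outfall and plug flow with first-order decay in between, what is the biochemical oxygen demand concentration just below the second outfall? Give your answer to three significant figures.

Flow-weighted average: C = (59100·1.900 + 7050·54.60) / 66150 = 497200/66150 = 7.517 mg/L; combined flow 66150 L/s.
Travel time t = 11.6·1000 / 0.76 = 15260 s = 4.240 h.
Decay over the reach: 7.517·exp(−kt) = 7.517·0.6475 = 4.867 mg/L.
Second outfall: C = (66150·4.867 + 7250·97.60)/73400 = 14.03 mg/L.

14.0 mg/L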